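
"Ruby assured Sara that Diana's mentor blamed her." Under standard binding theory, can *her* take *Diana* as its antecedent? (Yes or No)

Yes

*her* is a pronoun; Principle B requires it to be free in its binding domain — the clause headed by 'blamed'.
— Diana: possessor inside the subject DP of the clause headed by 'blamed'; does not c-command the pronoun — Principle B does not apply; allowed.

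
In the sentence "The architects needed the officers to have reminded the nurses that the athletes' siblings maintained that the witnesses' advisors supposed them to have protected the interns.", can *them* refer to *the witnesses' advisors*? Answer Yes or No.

*them* is a pronoun; Principle B requires it to be free in its binding domain — the clause headed by 'supposed'.
— the witnesses' advisors: subject of the clause headed by 'supposed'; c-commands the pronoun within its binding domain — blocked (Principle B).

No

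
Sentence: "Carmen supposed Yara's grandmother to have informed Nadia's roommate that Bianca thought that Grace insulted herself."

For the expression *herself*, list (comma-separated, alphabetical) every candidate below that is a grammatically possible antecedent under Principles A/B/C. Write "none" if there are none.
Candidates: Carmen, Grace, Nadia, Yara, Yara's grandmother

*herself* is a reflexive; Principle A requires it to be bound within its binding domain — the clause headed by 'insulted'.
— Carmen: subject of the matrix clause; c-commands the reflexive but lies outside its binding domain — cannot bind it (Principle A).
— Grace: subject of the clause headed by 'insulted'; c-commands the reflexive within its binding domain — allowed (Principle A).
— Nadia: possessor inside the object DP of the clause headed by 'informed'; does not c-command the reflexive — cannot bind it (Principle A).
— Yara: possessor inside the subject DP of the clause headed by 'informed'; does not c-command the reflexive — cannot bind it (Principle A).
— Yara's grandmother: subject of the clause headed by 'informed'; c-commands the reflexive but lies outside its binding domain — cannot bind it (Principle A).

Grace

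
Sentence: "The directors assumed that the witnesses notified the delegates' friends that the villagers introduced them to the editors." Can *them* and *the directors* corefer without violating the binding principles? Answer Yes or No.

*the directors* is an R-expression; Principle C requires it to be free (not bound by any c-commanding expression).
— them: object of the clause headed by 'introduced'; the pronoun does not c-command the R-expression — coreference allowed.

Yes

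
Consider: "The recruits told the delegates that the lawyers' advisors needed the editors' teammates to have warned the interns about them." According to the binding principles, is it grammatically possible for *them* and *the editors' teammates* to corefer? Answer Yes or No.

No

*them* is a pronoun; Principle B requires it to be free in its binding domain — the clause headed by 'warned'.
— the editors' teammates: subject of the clause headed by 'warned'; c-commands the pronoun within its binding domain — blocked (Principle B).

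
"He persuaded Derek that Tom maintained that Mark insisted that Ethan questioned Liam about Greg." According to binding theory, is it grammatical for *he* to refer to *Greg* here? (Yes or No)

No

*Greg* is an R-expression; Principle C requires it to be free (not bound by any c-commanding expression).
— he: subject of the matrix clause; the pronoun c-commands the R-expression — coreference blocked (Principle C).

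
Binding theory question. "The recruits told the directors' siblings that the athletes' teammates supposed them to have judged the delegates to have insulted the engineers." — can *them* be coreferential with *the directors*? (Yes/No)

*them* is a pronoun; Principle B requires it to be free in its binding domain — the clause headed by 'supposed'.
— the directors: possessor inside the object DP of the matrix clause; does not c-command the pronoun — Principle B does not apply; allowed.

Yes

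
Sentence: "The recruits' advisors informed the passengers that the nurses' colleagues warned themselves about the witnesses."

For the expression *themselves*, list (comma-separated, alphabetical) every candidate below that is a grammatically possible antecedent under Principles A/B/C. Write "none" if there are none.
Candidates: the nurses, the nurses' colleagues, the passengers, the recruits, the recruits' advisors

the nurses' colleagues

*themselves* is a reflexive; Principle A requires it to be bound within its binding domain — the clause headed by 'warned'.
— the nurses: possessor inside the subject DP of the clause headed by 'warned'; does not c-command the reflexive — cannot bind it (Principle A).
— the nurses' colleagues: subject of the clause headed by 'warned'; c-commands the reflexive within its binding domain — allowed (Principle A).
— the passengers: object of the matrix clause; c-commands the reflexive but lies outside its binding domain — cannot bind it (Principle A).
— the recruits: possessor inside the subject DP of the matrix clause; does not c-command the reflexive — cannot bind it (Principle A).
— the recruits' advisors: subject of the matrix clause; c-commands the reflexive but lies outside its binding domain — cannot bind it (Principle A).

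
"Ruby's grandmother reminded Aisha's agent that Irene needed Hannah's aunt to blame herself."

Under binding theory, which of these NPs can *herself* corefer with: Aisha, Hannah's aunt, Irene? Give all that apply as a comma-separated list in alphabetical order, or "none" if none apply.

*herself* is a reflexive; Principle A requires it to be bound within its binding domain — the clause headed by 'blame'.
— Aisha: possessor inside the object DP of the matrix clause; does not c-command the reflexive — cannot bind it (Principle A).
— Hannah's aunt: subject of the clause headed by 'blame'; c-commands the reflexive within its binding domain — allowed (Principle A).
— Irene: subject of the clause headed by 'needed'; c-commands the reflexive but lies outside its binding domain — cannot bind it (Principle A).

Hannah's aunt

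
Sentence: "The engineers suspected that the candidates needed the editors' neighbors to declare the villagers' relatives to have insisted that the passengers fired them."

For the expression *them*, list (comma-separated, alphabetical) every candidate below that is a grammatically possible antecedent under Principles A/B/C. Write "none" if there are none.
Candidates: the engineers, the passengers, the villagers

*them* is a pronoun; Principle B requires it to be free in its binding domain — the clause headed by 'fired'.
— the engineers: subject of the matrix clause; c-commands the pronoun but lies outside its binding domain — allowed.
— the passengers: subject of the clause headed by 'fired'; c-commands the pronoun within its binding domain — blocked (Principle B).
— the villagers: possessor inside the subject DP of the clause headed by 'insisted'; does not c-command the pronoun — Principle B does not apply; allowed.

the engineers, the villagers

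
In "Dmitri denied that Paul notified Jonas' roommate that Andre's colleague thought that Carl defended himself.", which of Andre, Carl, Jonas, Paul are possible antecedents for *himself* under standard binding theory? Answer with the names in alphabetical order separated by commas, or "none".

*himself* is a reflexive; Principle A requires it to be bound within its binding domain — the clause headed by 'defended'.
— Andre: possessor inside the subject DP of the clause headed by 'thought'; does not c-command the reflexive — cannot bind it (Principle A).
— Carl: subject of the clause headed by 'defended'; c-commands the reflexive within its binding domain — allowed (Principle A).
— Jonas: possessor inside the object DP of the clause headed by 'notified'; does not c-command the reflexive — cannot bind it (Principle A).
— Paul: subject of the clause headed by 'notified'; c-commands the reflexive but lies outside its binding domain — cannot bind it (Principle A).

Carl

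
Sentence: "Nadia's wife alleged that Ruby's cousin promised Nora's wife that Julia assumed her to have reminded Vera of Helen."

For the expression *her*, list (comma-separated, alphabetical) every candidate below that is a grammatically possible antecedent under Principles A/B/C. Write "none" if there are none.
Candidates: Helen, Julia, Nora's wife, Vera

Nora's wife

*her* is a pronoun; Principle B requires it to be free in its binding domain — the clause headed by 'assumed'.
— Helen: second object of the clause headed by 'reminded'; is c-commanded by the pronoun; coreference would bind this R-expression — blocked (Principle C).
— Julia: subject of the clause headed by 'assumed'; c-commands the pronoun within its binding domain — blocked (Principle B).
— Nora's wife: object of the clause headed by 'promised'; c-commands the pronoun but lies outside its binding domain — allowed.
— Vera: object of the clause headed by 'reminded'; is c-commanded by the pronoun; coreference would bind this R-expression — blocked (Principle C).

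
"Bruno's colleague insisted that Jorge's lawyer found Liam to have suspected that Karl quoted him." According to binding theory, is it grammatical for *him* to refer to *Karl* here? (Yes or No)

No

*Karl* is an R-expression; Principle C requires it to be free (not bound by any c-commanding expression).
— him: object of the clause headed by 'quoted'; the R-expression locally c-commands the pronoun — coreference blocked (Principle B on the pronoun).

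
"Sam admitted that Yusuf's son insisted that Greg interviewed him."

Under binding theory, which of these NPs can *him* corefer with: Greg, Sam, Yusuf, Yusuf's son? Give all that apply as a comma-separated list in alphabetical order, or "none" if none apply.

Sam, Yusuf, Yusuf's son

*him* is a pronoun; Principle B requires it to be free in its binding domain — the clause headed by 'interviewed'.
— Greg: subject of the clause headed by 'interviewed'; c-commands the pronoun within its binding domain — blocked (Principle B).
— Sam: subject of the matrix clause; c-commands the pronoun but lies outside its binding domain — allowed.
— Yusuf: possessor inside the subject DP of the clause headed by 'insisted'; does not c-command the pronoun — Principle B does not apply; allowed.
— Yusuf's son: subject of the clause headed by 'insisted'; c-commands the pronoun but lies outside its binding domain — allowed.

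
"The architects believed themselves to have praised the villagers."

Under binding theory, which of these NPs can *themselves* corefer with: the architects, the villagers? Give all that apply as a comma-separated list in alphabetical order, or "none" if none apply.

the architects

*themselves* is a reflexive; Principle A requires it to be bound within its binding domain — the matrix clause.
— the architects: subject of the matrix clause; c-commands the reflexive within its binding domain — allowed (Principle A).
— the villagers: object of the clause headed by 'praised'; does not c-command the reflexive — cannot bind it (Principle A).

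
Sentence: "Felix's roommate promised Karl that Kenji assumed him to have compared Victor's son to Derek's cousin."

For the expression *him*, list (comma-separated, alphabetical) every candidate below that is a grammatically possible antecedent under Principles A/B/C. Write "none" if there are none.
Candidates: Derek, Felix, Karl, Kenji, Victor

*him* is a pronoun; Principle B requires it to be free in its binding domain — the clause headed by 'assumed'.
— Derek: possessor inside the second object DP of the clause headed by 'compared'; is c-commanded by the pronoun; coreference would bind this R-expression — blocked (Principle C).
— Felix: possessor inside the subject DP of the matrix clause; does not c-command the pronoun — Principle B does not apply; allowed.
— Karl: object of the matrix clause; c-commands the pronoun but lies outside its binding domain — allowed.
— Kenji: subject of the clause headed by 'assumed'; c-commands the pronoun within its binding domain — blocked (Principle B).
— Victor: possessor inside the object DP of the clause headed by 'compared'; is c-commanded by the pronoun; coreference would bind this R-expression — blocked (Principle C).

Felix, Karl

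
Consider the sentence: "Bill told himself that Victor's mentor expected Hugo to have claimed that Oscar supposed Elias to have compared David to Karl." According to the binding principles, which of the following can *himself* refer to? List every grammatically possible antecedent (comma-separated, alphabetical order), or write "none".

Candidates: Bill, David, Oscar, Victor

*himself* is a reflexive; Principle A requires it to be bound within its binding domain — the matrix clause.
— Bill: subject of the matrix clause; c-commands the reflexive within its binding domain — allowed (Principle A).
— David: object of the clause headed by 'compared'; does not c-command the reflexive — cannot bind it (Principle A).
— Oscar: subject of the clause headed by 'supposed'; does not c-command the reflexive — cannot bind it (Principle A).
— Victor: possessor inside the subject DP of the clause headed by 'expected'; does not c-command the reflexive — cannot bind it (Principle A).

Bill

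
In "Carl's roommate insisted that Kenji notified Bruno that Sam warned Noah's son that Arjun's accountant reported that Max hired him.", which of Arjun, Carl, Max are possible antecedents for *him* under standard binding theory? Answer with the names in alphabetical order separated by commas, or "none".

Arjun, Carl

*him* is a pronoun; Principle B requires it to be free in its binding domain — the clause headed by 'hired'.
— Arjun: possessor inside the subject DP of the clause headed by 'reported'; does not c-command the pronoun — Principle B does not apply; allowed.
— Carl: possessor inside the subject DP of the matrix clause; does not c-command the pronoun — Principle B does not apply; allowed.
— Max: subject of the clause headed by 'hired'; c-commands the pronoun within its binding domain — blocked (Principle B).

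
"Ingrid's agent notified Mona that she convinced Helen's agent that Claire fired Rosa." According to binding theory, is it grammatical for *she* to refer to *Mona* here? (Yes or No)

*Mona* is an R-expression; Principle C requires it to be free (not bound by any c-commanding expression).
— she: subject of the clause headed by 'convinced'; the pronoun does not c-command the R-expression — coreference allowed.

Yes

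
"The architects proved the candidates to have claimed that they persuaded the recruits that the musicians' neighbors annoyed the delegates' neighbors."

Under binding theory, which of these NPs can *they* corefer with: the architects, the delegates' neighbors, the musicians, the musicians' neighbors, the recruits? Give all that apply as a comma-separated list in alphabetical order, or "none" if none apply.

*they* is a pronoun; Principle B requires it to be free in its binding domain — the clause headed by 'persuaded'.
— the architects: subject of the matrix clause; c-commands the pronoun but lies outside its binding domain — allowed.
— the delegates' neighbors: object of the clause headed by 'annoyed'; is c-commanded by the pronoun; coreference would bind this R-expression — blocked (Principle C).
— the musicians: possessor inside the subject DP of the clause headed by 'annoyed'; is c-commanded by the pronoun; coreference would bind this R-expression — blocked (Principle C).
— the musicians' neighbors: subject of the clause headed by 'annoyed'; is c-commanded by the pronoun; coreference would bind this R-expression — blocked (Principle C).
— the recruits: object of the clause headed by 'persuaded'; is c-commanded by the pronoun; coreference would bind this R-expression — blocked (Principle C).

the architects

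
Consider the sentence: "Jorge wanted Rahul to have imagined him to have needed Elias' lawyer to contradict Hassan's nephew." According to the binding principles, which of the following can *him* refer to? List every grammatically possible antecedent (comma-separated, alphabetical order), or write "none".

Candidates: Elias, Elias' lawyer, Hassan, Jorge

*him* is a pronoun; Principle B requires it to be free in its binding domain — the clause headed by 'imagined'.
— Elias: possessor inside the subject DP of the clause headed by 'contradict'; is c-commanded by the pronoun; coreference would bind this R-expression — blocked (Principle C).
— Elias' lawyer: subject of the clause headed by 'contradict'; is c-commanded by the pronoun; coreference would bind this R-expression — blocked (Principle C).
— Hassan: possessor inside the object DP of the clause headed by 'contradict'; is c-commanded by the pronoun; coreference would bind this R-expression — blocked (Principle C).
— Jorge: subject of the matrix clause; c-commands the pronoun but lies outside its binding domain — allowed.

Jorge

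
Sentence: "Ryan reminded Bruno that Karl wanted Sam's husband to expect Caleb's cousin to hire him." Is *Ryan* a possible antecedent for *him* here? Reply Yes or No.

Yes

*him* is a pronoun; Principle B requires it to be free in its binding domain — the clause headed by 'hire'.
— Ryan: subject of the matrix clause; c-commands the pronoun but lies outside its binding domain — allowed.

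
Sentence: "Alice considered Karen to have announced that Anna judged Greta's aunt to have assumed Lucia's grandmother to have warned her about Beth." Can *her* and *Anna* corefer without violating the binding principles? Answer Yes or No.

Yes

*Anna* is an R-expression; Principle C requires it to be free (not bound by any c-commanding expression).
— her: object of the clause headed by 'warned'; the pronoun does not c-command the R-expression — coreference allowed.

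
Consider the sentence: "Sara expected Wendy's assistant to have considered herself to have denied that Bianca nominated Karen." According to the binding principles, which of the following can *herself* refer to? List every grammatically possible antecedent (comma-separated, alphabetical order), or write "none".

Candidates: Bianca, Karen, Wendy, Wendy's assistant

*herself* is a reflexive; Principle A requires it to be bound within its binding domain — the clause headed by 'considered'.
— Bianca: subject of the clause headed by 'nominated'; does not c-command the reflexive — cannot bind it (Principle A).
— Karen: object of the clause headed by 'nominated'; does not c-command the reflexive — cannot bind it (Principle A).
— Wendy: possessor inside the subject DP of the clause headed by 'considered'; does not c-command the reflexive — cannot bind it (Principle A).
— Wendy's assistant: subject of the clause headed by 'considered'; c-commands the reflexive within its binding domain — allowed (Principle A).

Wendy's assistant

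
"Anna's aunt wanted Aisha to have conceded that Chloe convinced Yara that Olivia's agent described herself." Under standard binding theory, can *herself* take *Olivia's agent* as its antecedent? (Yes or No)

*herself* is a reflexive; Principle A requires it to be bound within its binding domain — the clause headed by 'described'.
— Olivia's agent: subject of the clause headed by 'described'; c-commands the reflexive within its binding domain — allowed (Principle A).

Yes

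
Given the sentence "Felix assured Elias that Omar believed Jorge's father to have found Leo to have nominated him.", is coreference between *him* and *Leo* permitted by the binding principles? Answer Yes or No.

No

*him* is a pronoun; Principle B requires it to be free in its binding domain — the clause headed by 'nominated'.
— Leo: subject of the clause headed by 'nominated'; c-commands the pronoun within its binding domain — blocked (Principle B).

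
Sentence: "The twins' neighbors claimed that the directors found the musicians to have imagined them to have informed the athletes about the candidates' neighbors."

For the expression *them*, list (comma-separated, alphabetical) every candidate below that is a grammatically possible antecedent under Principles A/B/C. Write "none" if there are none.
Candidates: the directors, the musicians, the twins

the directors, the twins

*them* is a pronoun; Principle B requires it to be free in its binding domain — the clause headed by 'imagined'.
— the directors: subject of the clause headed by 'found'; c-commands the pronoun but lies outside its binding domain — allowed.
— the musicians: subject of the clause headed by 'imagined'; c-commands the pronoun within its binding domain — blocked (Principle B).
— the twins: possessor inside the subject DP of the matrix clause; does not c-command the pronoun — Principle B does not apply; allowed.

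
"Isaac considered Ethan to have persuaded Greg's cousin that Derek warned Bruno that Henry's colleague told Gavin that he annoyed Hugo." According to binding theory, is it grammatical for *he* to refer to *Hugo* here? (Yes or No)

No

*Hugo* is an R-expression; Principle C requires it to be free (not bound by any c-commanding expression).
— he: subject of the clause headed by 'annoyed'; the pronoun c-commands the R-expression — coreference blocked (Principle C).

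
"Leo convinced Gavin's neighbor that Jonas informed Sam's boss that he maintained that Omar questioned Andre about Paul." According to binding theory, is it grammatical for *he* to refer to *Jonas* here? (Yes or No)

Yes

*Jonas* is an R-expression; Principle C requires it to be free (not bound by any c-commanding expression).
— he: subject of the clause headed by 'maintained'; the pronoun does not c-command the R-expression — coreference allowed.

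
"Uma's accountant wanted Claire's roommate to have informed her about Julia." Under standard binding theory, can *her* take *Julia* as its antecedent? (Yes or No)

No

*her* is a pronoun; Principle B requires it to be free in its binding domain — the clause headed by 'informed'.
— Julia: second object of the clause headed by 'informed'; is c-commanded by the pronoun; coreference would bind this R-expression — blocked (Principle C).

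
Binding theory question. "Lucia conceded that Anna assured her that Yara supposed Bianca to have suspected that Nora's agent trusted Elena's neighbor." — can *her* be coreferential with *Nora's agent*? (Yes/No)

*her* is a pronoun; Principle B requires it to be free in its binding domain — the clause headed by 'assured'.
— Nora's agent: subject of the clause headed by 'trusted'; is c-commanded by the pronoun; coreference would bind this R-expression — blocked (Principle C).

No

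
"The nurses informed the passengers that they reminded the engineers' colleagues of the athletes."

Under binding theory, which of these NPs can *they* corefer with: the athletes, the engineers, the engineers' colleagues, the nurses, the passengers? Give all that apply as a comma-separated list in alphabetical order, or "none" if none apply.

the nurses, the passengers

*they* is a pronoun; Principle B requires it to be free in its binding domain — the clause headed by 'reminded'.
— the athletes: second object of the clause headed by 'reminded'; is c-commanded by the pronoun; coreference would bind this R-expression — blocked (Principle C).
— the engineers: possessor inside the object DP of the clause headed by 'reminded'; is c-commanded by the pronoun; coreference would bind this R-expression — blocked (Principle C).
— the engineers' colleagues: object of the clause headed by 'reminded'; is c-commanded by the pronoun; coreference would bind this R-expression — blocked (Principle C).
— the nurses: subject of the matrix clause; c-commands the pronoun but lies outside its binding domain — allowed.
— the passengers: object of the matrix clause; c-commands the pronoun but lies outside its binding domain — allowed.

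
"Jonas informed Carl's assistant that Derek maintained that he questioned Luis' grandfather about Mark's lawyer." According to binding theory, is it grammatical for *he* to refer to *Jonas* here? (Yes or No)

Yes

*Jonas* is an R-expression; Principle C requires it to be free (not bound by any c-commanding expression).
— he: subject of the clause headed by 'questioned'; the pronoun does not c-command the R-expression — coreference allowed.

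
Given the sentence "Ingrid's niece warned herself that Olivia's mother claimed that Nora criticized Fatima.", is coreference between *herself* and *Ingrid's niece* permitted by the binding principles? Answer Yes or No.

Yes

*herself* is a reflexive; Principle A requires it to be bound within its binding domain — the matrix clause.
— Ingrid's niece: subject of the matrix clause; c-commands the reflexive within its binding domain — allowed (Principle A).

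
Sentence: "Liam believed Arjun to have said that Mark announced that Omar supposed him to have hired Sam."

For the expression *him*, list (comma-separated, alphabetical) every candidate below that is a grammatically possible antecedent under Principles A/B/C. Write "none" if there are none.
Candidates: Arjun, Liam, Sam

*him* is a pronoun; Principle B requires it to be free in its binding domain — the clause headed by 'supposed'.
— Arjun: subject of the clause headed by 'said'; c-commands the pronoun but lies outside its binding domain — allowed.
— Liam: subject of the matrix clause; c-commands the pronoun but lies outside its binding domain — allowed.
— Sam: object of the clause headed by 'hired'; is c-commanded by the pronoun; coreference would bind this R-expression — blocked (Principle C).

Arjun, Liam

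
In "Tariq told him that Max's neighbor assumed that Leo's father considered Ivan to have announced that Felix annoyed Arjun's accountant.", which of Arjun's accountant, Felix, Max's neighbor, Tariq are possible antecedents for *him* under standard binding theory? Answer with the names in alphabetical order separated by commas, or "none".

none

*him* is a pronoun; Principle B requires it to be free in its binding domain — the matrix clause.
— Arjun's accountant: object of the clause headed by 'annoyed'; is c-commanded by the pronoun; coreference would bind this R-expression — blocked (Principle C).
— Felix: subject of the clause headed by 'annoyed'; is c-commanded by the pronoun; coreference would bind this R-expression — blocked (Principle C).
— Max's neighbor: subject of the clause headed by 'assumed'; is c-commanded by the pronoun; coreference would bind this R-expression — blocked (Principle C).
— Tariq: subject of the matrix clause; c-commands the pronoun within its binding domain — blocked (Principle B).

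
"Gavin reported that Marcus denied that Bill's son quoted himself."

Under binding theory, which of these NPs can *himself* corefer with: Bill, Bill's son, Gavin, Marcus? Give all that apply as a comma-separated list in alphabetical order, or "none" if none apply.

*himself* is a reflexive; Principle A requires it to be bound within its binding domain — the clause headed by 'quoted'.
— Bill: possessor inside the subject DP of the clause headed by 'quoted'; does not c-command the reflexive — cannot bind it (Principle A).
— Bill's son: subject of the clause headed by 'quoted'; c-commands the reflexive within its binding domain — allowed (Principle A).
— Gavin: subject of the matrix clause; c-commands the reflexive but lies outside its binding domain — cannot bind it (Principle A).
— Marcus: subject of the clause headed by 'denied'; c-commands the reflexive but lies outside its binding domain — cannot bind it (Principle A).

Bill's son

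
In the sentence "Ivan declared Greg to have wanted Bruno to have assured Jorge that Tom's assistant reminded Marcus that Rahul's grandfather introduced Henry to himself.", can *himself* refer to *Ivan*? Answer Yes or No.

No

*himself* is a reflexive; Principle A requires it to be bound within its binding domain — the clause headed by 'introduced'.
— Ivan: subject of the matrix clause; c-commands the reflexive but lies outside its binding domain — cannot bind it (Principle A).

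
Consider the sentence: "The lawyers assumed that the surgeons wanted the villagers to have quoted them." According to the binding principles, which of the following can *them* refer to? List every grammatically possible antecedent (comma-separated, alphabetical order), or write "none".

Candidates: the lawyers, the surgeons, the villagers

*them* is a pronoun; Principle B requires it to be free in its binding domain — the clause headed by 'quoted'.
— the lawyers: subject of the matrix clause; c-commands the pronoun but lies outside its binding domain — allowed.
— the surgeons: subject of the clause headed by 'wanted'; c-commands the pronoun but lies outside its binding domain — allowed.
— the villagers: subject of the clause headed by 'quoted'; c-commands the pronoun within its binding domain — blocked (Principle B).

the lawyers, the surgeons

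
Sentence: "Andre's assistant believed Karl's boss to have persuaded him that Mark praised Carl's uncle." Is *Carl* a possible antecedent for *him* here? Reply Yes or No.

No

*him* is a pronoun; Principle B requires it to be free in its binding domain — the clause headed by 'persuaded'.
— Carl: possessor inside the object DP of the clause headed by 'praised'; is c-commanded by the pronoun; coreference would bind this R-expression — blocked (Principle C).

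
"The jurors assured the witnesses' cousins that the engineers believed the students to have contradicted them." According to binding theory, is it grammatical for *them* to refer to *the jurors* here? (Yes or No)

*the jurors* is an R-expression; Principle C requires it to be free (not bound by any c-commanding expression).
— them: object of the clause headed by 'contradicted'; the pronoun does not c-command the R-expression — coreference allowed.

Yes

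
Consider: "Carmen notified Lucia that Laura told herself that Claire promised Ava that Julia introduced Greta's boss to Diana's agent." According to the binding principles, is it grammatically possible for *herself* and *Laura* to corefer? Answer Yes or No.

Yes

*herself* is a reflexive; Principle A requires it to be bound within its binding domain — the clause headed by 'told'.
— Laura: subject of the clause headed by 'told'; c-commands the reflexive within its binding domain — allowed (Principle A).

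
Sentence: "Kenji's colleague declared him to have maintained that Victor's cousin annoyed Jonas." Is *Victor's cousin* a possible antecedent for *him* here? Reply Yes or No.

No

*him* is a pronoun; Principle B requires it to be free in its binding domain — the matrix clause.
— Victor's cousin: subject of the clause headed by 'annoyed'; is c-commanded by the pronoun; coreference would bind this R-expression — blocked (Principle C).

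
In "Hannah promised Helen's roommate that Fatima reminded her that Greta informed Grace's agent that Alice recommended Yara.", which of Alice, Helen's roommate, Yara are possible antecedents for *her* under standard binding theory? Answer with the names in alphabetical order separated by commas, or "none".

*her* is a pronoun; Principle B requires it to be free in its binding domain — the clause headed by 'reminded'.
— Alice: subject of the clause headed by 'recommended'; is c-commanded by the pronoun; coreference would bind this R-expression — blocked (Principle C).
— Helen's roommate: object of the matrix clause; c-commands the pronoun but lies outside its binding domain — allowed.
— Yara: object of the clause headed by 'recommended'; is c-commanded by the pronoun; coreference would bind this R-expression — blocked (Principle C).

Helen's roommate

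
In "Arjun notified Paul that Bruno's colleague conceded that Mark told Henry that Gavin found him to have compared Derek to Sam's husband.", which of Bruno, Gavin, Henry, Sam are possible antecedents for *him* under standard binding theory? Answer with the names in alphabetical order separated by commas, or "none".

*him* is a pronoun; Principle B requires it to be free in its binding domain — the clause headed by 'found'.
— Bruno: possessor inside the subject DP of the clause headed by 'conceded'; does not c-command the pronoun — Principle B does not apply; allowed.
— Gavin: subject of the clause headed by 'found'; c-commands the pronoun within its binding domain — blocked (Principle B).
— Henry: object of the clause headed by 'told'; c-commands the pronoun but lies outside its binding domain — allowed.
— Sam: possessor inside the second object DP of the clause headed by 'compared'; is c-commanded by the pronoun; coreference would bind this R-expression — blocked (Principle C).

Bruno, Henry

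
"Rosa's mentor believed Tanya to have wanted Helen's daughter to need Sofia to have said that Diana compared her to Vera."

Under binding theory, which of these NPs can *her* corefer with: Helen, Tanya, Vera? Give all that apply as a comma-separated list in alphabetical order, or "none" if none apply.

Helen, Tanya

*her* is a pronoun; Principle B requires it to be free in its binding domain — the clause headed by 'compared'.
— Helen: possessor inside the subject DP of the clause headed by 'need'; does not c-command the pronoun — Principle B does not apply; allowed.
— Tanya: subject of the clause headed by 'wanted'; c-commands the pronoun but lies outside its binding domain — allowed.
— Vera: second object of the clause headed by 'compared'; is c-commanded by the pronoun; coreference would bind this R-expression — blocked (Principle C).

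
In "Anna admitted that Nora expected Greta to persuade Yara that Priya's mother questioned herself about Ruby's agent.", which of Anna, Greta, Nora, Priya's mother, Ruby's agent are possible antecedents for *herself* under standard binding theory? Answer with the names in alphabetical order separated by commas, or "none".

*herself* is a reflexive; Principle A requires it to be bound within its binding domain — the clause headed by 'questioned'.
— Anna: subject of the matrix clause; c-commands the reflexive but lies outside its binding domain — cannot bind it (Principle A).
— Greta: subject of the clause headed by 'persuade'; c-commands the reflexive but lies outside its binding domain — cannot bind it (Principle A).
— Nora: subject of the clause headed by 'expected'; c-commands the reflexive but lies outside its binding domain — cannot bind it (Principle A).
— Priya's mother: subject of the clause headed by 'questioned'; c-commands the reflexive within its binding domain — allowed (Principle A).
— Ruby's agent: second object of the clause headed by 'questioned'; does not c-command the reflexive — cannot bind it (Principle A).

Priya's mother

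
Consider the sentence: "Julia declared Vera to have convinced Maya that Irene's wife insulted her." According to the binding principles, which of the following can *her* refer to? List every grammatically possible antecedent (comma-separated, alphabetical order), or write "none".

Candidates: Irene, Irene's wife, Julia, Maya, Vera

Irene, Julia, Maya, Vera

*her* is a pronoun; Principle B requires it to be free in its binding domain — the clause headed by 'insulted'.
— Irene: possessor inside the subject DP of the clause headed by 'insulted'; does not c-command the pronoun — Principle B does not apply; allowed.
— Irene's wife: subject of the clause headed by 'insulted'; c-commands the pronoun within its binding domain — blocked (Principle B).
— Julia: subject of the matrix clause; c-commands the pronoun but lies outside its binding domain — allowed.
— Maya: object of the clause headed by 'convinced'; c-commands the pronoun but lies outside its binding domain — allowed.
— Vera: subject of the clause headed by 'convinced'; c-commands the pronoun but lies outside its binding domain — allowed.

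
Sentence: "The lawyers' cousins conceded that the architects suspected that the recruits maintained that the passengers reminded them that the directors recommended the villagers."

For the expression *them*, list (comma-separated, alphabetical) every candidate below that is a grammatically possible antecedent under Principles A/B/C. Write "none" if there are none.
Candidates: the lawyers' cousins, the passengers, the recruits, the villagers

the lawyers' cousins, the recruits

*them* is a pronoun; Principle B requires it to be free in its binding domain — the clause headed by 'reminded'.
— the lawyers' cousins: subject of the matrix clause; c-commands the pronoun but lies outside its binding domain — allowed.
— the passengers: subject of the clause headed by 'reminded'; c-commands the pronoun within its binding domain — blocked (Principle B).
— the recruits: subject of the clause headed by 'maintained'; c-commands the pronoun but lies outside its binding domain — allowed.
— the villagers: object of the clause headed by 'recommended'; is c-commanded by the pronoun; coreference would bind this R-expression — blocked (Principle C).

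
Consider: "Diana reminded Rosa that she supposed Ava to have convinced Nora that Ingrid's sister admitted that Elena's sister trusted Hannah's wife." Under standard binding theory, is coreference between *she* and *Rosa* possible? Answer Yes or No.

Yes

*Rosa* is an R-expression; Principle C requires it to be free (not bound by any c-commanding expression).
— she: subject of the clause headed by 'supposed'; the pronoun does not c-command the R-expression — coreference allowed.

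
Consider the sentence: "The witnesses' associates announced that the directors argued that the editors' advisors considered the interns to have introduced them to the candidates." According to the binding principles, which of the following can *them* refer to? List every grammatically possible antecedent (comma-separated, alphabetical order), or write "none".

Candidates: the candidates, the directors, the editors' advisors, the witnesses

the directors, the editors' advisors, the witnesses

*them* is a pronoun; Principle B requires it to be free in its binding domain — the clause headed by 'introduced'.
— the candidates: second object of the clause headed by 'introduced'; is c-commanded by the pronoun; coreference would bind this R-expression — blocked (Principle C).
— the directors: subject of the clause headed by 'argued'; c-commands the pronoun but lies outside its binding domain — allowed.
— the editors' advisors: subject of the clause headed by 'considered'; c-commands the pronoun but lies outside its binding domain — allowed.
— the witnesses: possessor inside the subject DP of the matrix clause; does not c-command the pronoun — Principle B does not apply; allowed.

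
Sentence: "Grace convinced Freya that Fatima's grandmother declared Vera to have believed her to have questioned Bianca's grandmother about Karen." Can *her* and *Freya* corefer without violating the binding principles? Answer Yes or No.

Yes

*Freya* is an R-expression; Principle C requires it to be free (not bound by any c-commanding expression).
— her: subject of the clause headed by 'questioned'; the pronoun does not c-command the R-expression — coreference allowed.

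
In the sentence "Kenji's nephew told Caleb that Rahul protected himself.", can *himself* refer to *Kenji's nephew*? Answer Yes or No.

*himself* is a reflexive; Principle A requires it to be bound within its binding domain — the clause headed by 'protected'.
— Kenji's nephew: subject of the matrix clause; c-commands the reflexive but lies outside its binding domain — cannot bind it (Principle A).

No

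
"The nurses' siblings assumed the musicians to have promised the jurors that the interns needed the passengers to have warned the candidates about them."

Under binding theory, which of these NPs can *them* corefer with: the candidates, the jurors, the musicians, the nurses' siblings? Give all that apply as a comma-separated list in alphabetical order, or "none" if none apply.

*them* is a pronoun; Principle B requires it to be free in its binding domain — the clause headed by 'warned'.
— the candidates: object of the clause headed by 'warned'; c-commands the pronoun within its binding domain — blocked (Principle B).
— the jurors: object of the clause headed by 'promised'; c-commands the pronoun but lies outside its binding domain — allowed.
— the musicians: subject of the clause headed by 'promised'; c-commands the pronoun but lies outside its binding domain — allowed.
— the nurses' siblings: subject of the matrix clause; c-commands the pronoun but lies outside its binding domain — allowed.

the jurors, the musicians, the nurses' siblings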